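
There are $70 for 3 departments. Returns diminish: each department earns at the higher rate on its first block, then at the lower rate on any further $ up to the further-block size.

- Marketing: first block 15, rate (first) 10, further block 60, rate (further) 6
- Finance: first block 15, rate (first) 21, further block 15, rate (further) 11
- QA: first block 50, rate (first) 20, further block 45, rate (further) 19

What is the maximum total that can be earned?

1410

Rank every tier by rate: Finance/T1 21 > QA/T1 20 > QA/T2 19 > Finance/T2 11 > Marketing/T1 10 > Marketing/T2 6.
Finance T1 at 21: fill all 15 → 55 left.
QA/T1 (20): +50 → 5 left.
QA/T2: +5 of 45 at 19; pool empty.
Total = 21×15 + 20×50 + 19×5 = 1410.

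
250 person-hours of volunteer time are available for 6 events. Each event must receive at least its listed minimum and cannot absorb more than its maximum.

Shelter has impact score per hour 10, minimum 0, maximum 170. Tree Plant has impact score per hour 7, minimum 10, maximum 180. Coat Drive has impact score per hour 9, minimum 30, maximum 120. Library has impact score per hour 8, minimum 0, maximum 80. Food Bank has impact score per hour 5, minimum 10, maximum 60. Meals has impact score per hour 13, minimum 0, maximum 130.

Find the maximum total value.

2780

Meeting every minimum uses 0+10+30+0+10+0 = 50 person-hours, leaving 200.
Order the events by impact score per hour: Meals 13 > Shelter 10 > Coat Drive 9 > Library 8 > Tree Plant 7 > Food Bank 5.
Meals: +130 to 130 (cap) — 70 left.
Shelter has room for 170 more but only 70 remain, so it gets 70.
Total = 10×70 + 7×10 + 9×30 + 5×10 + 13×130 = 2780.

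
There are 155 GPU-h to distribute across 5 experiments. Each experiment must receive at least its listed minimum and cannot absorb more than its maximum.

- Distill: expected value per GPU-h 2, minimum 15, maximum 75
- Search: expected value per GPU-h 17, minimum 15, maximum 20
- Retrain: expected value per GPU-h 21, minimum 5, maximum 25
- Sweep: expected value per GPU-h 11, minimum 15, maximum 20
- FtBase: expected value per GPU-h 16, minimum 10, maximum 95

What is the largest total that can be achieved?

2340

Meeting every minimum uses 15+15+5+15+10 = 60 GPU-h, leaving 95.
Order the experiments by expected value per GPU-h: Retrain 21 > Search 17 > FtBase 16 > Sweep 11 > Distill 2.
Give Retrain 20 more to hit its cap of 25 — 75 left.
Give Search 5 more to hit its cap of 20 — 70 left.
FtBase has room for 85 more but only 70 remain, so it gets 80.
Total = 2×15 + 17×20 + 21×25 + 11×15 + 16×80 = 2340.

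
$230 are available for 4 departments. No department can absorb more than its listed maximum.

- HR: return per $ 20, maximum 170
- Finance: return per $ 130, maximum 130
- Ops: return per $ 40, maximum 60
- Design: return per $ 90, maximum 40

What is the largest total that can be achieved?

22900

Order the departments by return per $: Finance 130 > Design 90 > Ops 40 > HR 20.
Finance: +130 to 130 (cap) — 100 left.
Give Design 40 to hit its cap of 40 — 60 left.
Give Ops 60 to hit its cap of 60 — 0 left.
Total = 130×130 + 40×60 + 90×40 = 22900.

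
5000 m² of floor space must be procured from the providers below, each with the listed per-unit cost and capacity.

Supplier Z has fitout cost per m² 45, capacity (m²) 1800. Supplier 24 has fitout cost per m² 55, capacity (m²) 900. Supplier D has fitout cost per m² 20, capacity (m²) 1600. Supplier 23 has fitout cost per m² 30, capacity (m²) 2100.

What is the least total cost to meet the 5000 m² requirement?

153500

Fill from the cheapest provider first.
Take 1600 from Supplier D at 20 — need 3400 more.
Take 2100 from Supplier 23 at 30 — need 1300 more.
Take 1300 from Supplier Z at 45 to finish.
Supplier 24: unused.
Cost = 1600×20 + 2100×30 + 1300×45 = 153500.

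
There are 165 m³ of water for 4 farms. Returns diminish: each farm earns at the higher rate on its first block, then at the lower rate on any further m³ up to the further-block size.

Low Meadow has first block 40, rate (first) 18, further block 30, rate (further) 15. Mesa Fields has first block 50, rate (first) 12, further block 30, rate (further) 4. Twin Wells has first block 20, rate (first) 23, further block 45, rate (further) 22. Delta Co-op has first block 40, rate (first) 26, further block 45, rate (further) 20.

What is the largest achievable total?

Order all 8 blocks by rate: Delta Co-op/first 26 > Twin Wells/first 23 > Twin Wells/second 22 > Delta Co-op/second 20 > Low Meadow/first 18 > Low Meadow/second 15 > Mesa Fields/first 12 > Mesa Fields/second 4.
Fill Delta Co-op first block (40 at 26) ; 125 left.
Twin Wells/first (23): +20 ; 105 left.
Twin Wells/second (22): +45 ; 60 left.
Delta Co-op second at 20: fill all 45 ; 15 left.
15 remain; put them into Low Meadow first at 18.
Total = 26×40 + 23×20 + 22×45 + 20×45 + 18×15 = 3660.

3660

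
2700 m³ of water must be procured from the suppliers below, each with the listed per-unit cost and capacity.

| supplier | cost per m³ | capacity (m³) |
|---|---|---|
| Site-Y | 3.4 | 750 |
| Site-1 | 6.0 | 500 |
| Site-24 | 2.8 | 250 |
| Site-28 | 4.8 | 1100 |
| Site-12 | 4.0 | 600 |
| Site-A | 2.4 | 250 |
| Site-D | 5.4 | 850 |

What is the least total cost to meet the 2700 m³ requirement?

Fill from the cheapest supplier first.
Site-A (2.4): use full 250 ; 2450 m³ to go.
Take 250 from Site-24 at 2.8 ; need 2200 more.
Site-Y at 3.4: take all 750 m³ ; 1450 still needed.
Site-12 at 4.0: take all 600 m³ ; 850 still needed.
Site-28 at 4.8: take 850 of its 1100 ; requirement met.
Site-D, Site-1: unused.
Cost = 250×2.4 + 250×2.8 + 750×3.4 + 600×4.0 + 850×4.8 = 10330.

10330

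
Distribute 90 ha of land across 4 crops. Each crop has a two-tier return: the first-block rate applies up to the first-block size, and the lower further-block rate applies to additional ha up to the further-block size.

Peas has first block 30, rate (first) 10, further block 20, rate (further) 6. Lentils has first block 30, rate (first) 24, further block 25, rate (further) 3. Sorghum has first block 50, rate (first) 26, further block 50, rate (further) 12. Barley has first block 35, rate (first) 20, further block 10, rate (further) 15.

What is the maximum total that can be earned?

Order all 8 blocks by rate: Sorghum/tier1 26 > Lentils/tier1 24 > Barley/tier1 20 > Barley/tier2 15 > Sorghum/tier2 12 > Peas/tier1 10 > Peas/tier2 6 > Lentils/tier2 3.
Fill Sorghum tier1 block (50 at 26) — 40 left.
Fill Lentils tier1 block (30 at 24) — 10 left.
Barley tier1 at 20: only 10 left, fill 10.
Total = 26×50 + 24×30 + 20×10 = 2220.

2220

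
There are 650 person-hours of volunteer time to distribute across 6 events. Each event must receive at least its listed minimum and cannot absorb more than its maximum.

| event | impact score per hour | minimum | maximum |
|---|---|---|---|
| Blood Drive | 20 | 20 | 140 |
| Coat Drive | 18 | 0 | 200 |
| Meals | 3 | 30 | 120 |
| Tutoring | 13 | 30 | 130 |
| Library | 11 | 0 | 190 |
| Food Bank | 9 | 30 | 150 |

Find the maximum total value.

Meeting every minimum uses 20+0+30+30+0+30 = 110 person-hours, leaving 540.
Rank by impact score per hour: Blood Drive 20 > Coat Drive 18 > Tutoring 13 > Library 11 > Food Bank 9 > Meals 3.
Blood Drive takes 120 more to reach its cap of 140 ; 420 left.
Give Coat Drive 200 more to hit its cap of 200 ; 220 left.
Tutoring takes 100 more to reach its cap of 130 ; 120 left.
Only 120 left; Library takes them to reach 120.
Total = 20×140 + 18×200 + 3×30 + 13×130 + 11×120 + 9×30 = 9770.

9770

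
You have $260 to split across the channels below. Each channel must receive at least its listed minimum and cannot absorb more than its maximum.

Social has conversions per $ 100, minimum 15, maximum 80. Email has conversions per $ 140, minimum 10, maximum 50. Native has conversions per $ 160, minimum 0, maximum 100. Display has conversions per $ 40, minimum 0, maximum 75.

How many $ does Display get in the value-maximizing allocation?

30

Meeting every minimum uses 15+10+0+0 = 25 $, leaving 235.
Rank by conversions per $: Native 160 > Email 140 > Social 100 > Display 40.
Native: +100 to 100 (cap) — 135 left.
Give Email 40 more to hit its cap of 50 — 95 left.
Social: +65 to 80 (cap) — 30 left.
Display: +30 (room for 75) → 30. Pool exhausted.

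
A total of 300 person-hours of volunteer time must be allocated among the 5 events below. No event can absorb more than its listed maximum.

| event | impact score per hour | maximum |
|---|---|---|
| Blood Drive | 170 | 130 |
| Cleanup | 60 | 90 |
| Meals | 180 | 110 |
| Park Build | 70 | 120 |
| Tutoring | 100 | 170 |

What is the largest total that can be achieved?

Order the events by impact score per hour: Meals 180 > Blood Drive 170 > Tutoring 100 > Park Build 70 > Cleanup 60.
Meals takes 110 to reach its cap of 110 → 190 left.
Blood Drive: +130 to 130 (cap) → 60 left.
Tutoring: +60 (room for 170) → 60. Pool exhausted.
Total = 170×130 + 180×110 + 100×60 = 47900.

47900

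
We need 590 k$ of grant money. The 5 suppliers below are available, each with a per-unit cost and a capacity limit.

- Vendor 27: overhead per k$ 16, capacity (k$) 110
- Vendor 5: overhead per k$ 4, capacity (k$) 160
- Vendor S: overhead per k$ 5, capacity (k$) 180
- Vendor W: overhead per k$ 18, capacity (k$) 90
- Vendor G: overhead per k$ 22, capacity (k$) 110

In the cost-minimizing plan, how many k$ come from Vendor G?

50

Use suppliers in increasing cost order.
Take 160 from Vendor 5 at 4 ; need 430 more.
Take 180 from Vendor S at 5 ; need 250 more.
Vendor 27 at 16: take all 110 k$ ; 140 still needed.
Vendor W (18): use full 90 ; 50 k$ to go.
Vendor G at 22: take 50 of its 110 ; requirement met.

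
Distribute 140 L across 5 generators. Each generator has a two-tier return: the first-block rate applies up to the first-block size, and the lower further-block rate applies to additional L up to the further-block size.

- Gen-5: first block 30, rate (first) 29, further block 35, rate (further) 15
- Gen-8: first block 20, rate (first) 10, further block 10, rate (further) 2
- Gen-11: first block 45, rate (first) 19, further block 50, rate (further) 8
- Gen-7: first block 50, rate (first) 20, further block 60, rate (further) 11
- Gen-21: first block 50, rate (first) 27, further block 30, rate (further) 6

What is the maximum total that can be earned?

Rank every tier by rate: Gen-5/T1 29 > Gen-21/T1 27 > Gen-7/T1 20 > Gen-11/T1 19 > Gen-5/T2 15 > Gen-7/T2 11 > Gen-8/T1 10 > Gen-11/T2 8 > Gen-21/T2 6 > Gen-8/T2 2.
Fill Gen-5 T1 block (30 at 29) → 110 left.
Fill Gen-21 T1 block (50 at 27) → 60 left.
Gen-7 T1 at 20: fill all 50 → 10 left.
10 remain; put them into Gen-11 T1 at 19.
Total = 29×30 + 27×50 + 20×50 + 19×10 = 3410.

3410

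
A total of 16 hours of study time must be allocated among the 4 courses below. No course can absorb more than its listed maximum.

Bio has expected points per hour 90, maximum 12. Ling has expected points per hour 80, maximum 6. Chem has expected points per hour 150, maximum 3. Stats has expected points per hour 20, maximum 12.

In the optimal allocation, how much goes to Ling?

1

Rank by expected points per hour: Chem 150 > Bio 90 > Ling 80 > Stats 20.
Give Chem 3 to hit its cap of 3 — 13 left.
Give Bio 12 to hit its cap of 12 — 1 left.
Ling: +1 (room for 6) → 1. Pool exhausted.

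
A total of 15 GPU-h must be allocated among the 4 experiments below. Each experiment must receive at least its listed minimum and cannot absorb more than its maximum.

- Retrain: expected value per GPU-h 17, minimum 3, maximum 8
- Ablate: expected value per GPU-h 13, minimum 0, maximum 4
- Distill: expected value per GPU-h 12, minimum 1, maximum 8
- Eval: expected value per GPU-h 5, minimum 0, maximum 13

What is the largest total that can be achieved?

224

Meeting every minimum uses 3+0+1+0 = 4 GPU-h, leaving 11.
Highest expected value per GPU-h first: Retrain 17 > Ablate 13 > Distill 12 > Eval 5.
Retrain: +5 to 8 (cap) → 6 left.
Ablate takes 4 more to reach its cap of 4 → 2 left.
Distill: +2 (room for 7) → 3. Pool exhausted.
Total = 17×8 + 13×4 + 12×3 = 224.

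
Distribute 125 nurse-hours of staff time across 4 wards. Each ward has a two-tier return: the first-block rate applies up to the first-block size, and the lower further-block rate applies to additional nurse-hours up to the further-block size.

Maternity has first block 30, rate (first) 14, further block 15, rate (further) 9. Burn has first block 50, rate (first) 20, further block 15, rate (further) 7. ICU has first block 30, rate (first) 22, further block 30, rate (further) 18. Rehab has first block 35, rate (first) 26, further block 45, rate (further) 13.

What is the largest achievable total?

Treat each block as its own option and order by rate: Rehab/T1 26 > ICU/T1 22 > Burn/T1 20 > ICU/T2 18 > Maternity/T1 14 > Rehab/T2 13 > Maternity/T2 9 > Burn/T2 7.
Rehab/T1 (26): +35 ; 90 left.
Fill ICU T1 block (30 at 22) ; 60 left.
Burn T1 at 20: fill all 50 ; 10 left.
10 remain; put them into ICU T2 at 18.
Total = 26×35 + 22×30 + 20×50 + 18×10 = 2750.

2750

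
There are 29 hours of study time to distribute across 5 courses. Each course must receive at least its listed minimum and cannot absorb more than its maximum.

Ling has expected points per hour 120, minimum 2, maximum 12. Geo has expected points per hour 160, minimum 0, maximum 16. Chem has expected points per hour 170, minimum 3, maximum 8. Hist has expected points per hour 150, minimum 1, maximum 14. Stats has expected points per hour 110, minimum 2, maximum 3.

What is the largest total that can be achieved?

4530

Meeting every minimum uses 2+0+3+1+2 = 8 hours, leaving 21.
Rank by expected points per hour: Chem 170 > Geo 160 > Hist 150 > Ling 120 > Stats 110.
Give Chem 5 more to hit its cap of 8 → 16 left.
Give Geo 16 more to hit its cap of 16 → 0 left.
Total = 120×2 + 160×16 + 170×8 + 150×1 + 110×2 = 4530.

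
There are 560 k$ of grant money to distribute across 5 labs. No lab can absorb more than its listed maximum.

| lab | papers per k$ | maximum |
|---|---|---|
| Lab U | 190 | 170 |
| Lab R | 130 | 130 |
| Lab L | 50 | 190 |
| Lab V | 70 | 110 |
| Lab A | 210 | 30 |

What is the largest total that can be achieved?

Rank by papers per k$: Lab A 210 > Lab U 190 > Lab R 130 > Lab V 70 > Lab L 50.
Give Lab A 30 to hit its cap of 30 ; 530 left.
Give Lab U 170 to hit its cap of 170 ; 360 left.
Lab R takes 130 to reach its cap of 130 ; 230 left.
Lab V: +110 to 110 (cap) ; 120 left.
Only 120 left; Lab L takes them to reach 120.
Total = 190×170 + 130×130 + 50×120 + 70×110 + 210×30 = 69200.

69200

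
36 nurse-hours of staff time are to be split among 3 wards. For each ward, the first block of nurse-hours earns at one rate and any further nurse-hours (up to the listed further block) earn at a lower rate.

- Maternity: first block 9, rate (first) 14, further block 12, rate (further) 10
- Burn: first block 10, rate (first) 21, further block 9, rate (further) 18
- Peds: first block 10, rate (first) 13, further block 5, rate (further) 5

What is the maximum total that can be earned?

Treat each block as its own option and order by rate: Burn/T1 21 > Burn/T2 18 > Maternity/T1 14 > Peds/T1 13 > Maternity/T2 10 > Peds/T2 5.
Burn/T1 (21): +10 — 26 left.
Burn T2 at 18: fill all 9 — 17 left.
Fill Maternity T1 block (9 at 14) — 8 left.
Peds T1 at 13: only 8 left, fill 8.
Total = 21×10 + 18×9 + 14×9 + 13×8 = 602.

602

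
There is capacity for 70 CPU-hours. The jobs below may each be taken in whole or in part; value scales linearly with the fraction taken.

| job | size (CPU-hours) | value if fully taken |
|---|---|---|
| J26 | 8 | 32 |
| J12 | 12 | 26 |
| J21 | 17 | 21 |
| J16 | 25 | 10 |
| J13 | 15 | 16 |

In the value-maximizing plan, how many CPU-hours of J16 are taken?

Best value per unit of size first: J26 32/8≈4, J12 26/12≈2.17, J21 21/17≈1.24, J13 16/15≈1.07, J16 10/25≈0.4.
All 8 CPU-hours of J26 fit (value 32) ; 62 remain.
Take all of J12 (12 CPU-hours, value 26) ; 50 CPU-hours left.
J21: take in full, 17 CPU-hours for value 21 ; 33 left.
J13: take in full, 15 CPU-hours for value 16 ; 18 left.
Only 18 CPU-hours remain; take 18/25 of J16 for value 10×18/25 = 7.2.

18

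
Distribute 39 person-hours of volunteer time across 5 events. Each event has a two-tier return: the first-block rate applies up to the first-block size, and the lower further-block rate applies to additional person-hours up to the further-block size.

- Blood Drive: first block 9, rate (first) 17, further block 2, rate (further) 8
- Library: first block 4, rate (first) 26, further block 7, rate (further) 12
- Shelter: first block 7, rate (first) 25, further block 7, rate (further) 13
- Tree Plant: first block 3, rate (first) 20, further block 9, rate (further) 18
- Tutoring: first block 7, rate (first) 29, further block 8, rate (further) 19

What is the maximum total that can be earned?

873

Treat each block as its own option and order by rate: Tutoring/first 29 > Library/first 26 > Shelter/first 25 > Tree Plant/first 20 > Tutoring/second 19 > Tree Plant/second 18 > Blood Drive/first 17 > Shelter/second 13 > Library/second 12 > Blood Drive/second 8.
Tutoring first at 29: fill all 7 — 32 left.
Fill Library first block (4 at 26) — 28 left.
Shelter/first (25): +7 — 21 left.
Fill Tree Plant first block (3 at 20) — 18 left.
Tutoring second at 19: fill all 8 — 10 left.
Fill Tree Plant second block (9 at 18) — 1 left.
1 remain; put them into Blood Drive first at 17.
Total = 29×7 + 26×4 + 25×7 + 20×3 + 19×8 + 18×9 + 17×1 = 873.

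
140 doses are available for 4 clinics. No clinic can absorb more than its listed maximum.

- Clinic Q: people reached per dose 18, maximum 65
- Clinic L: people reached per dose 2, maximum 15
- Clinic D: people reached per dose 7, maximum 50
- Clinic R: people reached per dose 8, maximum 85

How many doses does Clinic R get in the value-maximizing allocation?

Order the clinics by people reached per dose: Clinic Q 18 > Clinic R 8 > Clinic D 7 > Clinic L 2.
Give Clinic Q 65 to hit its cap of 65 — 75 left.
Clinic R: +75 (room for 85) → 75. Pool exhausted.

75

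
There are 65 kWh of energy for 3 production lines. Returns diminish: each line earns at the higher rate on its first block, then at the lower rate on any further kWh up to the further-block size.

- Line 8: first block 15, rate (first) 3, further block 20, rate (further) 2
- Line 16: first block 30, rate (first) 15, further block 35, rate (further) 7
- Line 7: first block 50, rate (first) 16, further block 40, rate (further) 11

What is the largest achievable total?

Rank every tier by rate: Line 7/first 16 > Line 16/first 15 > Line 7/second 11 > Line 16/second 7 > Line 8/first 3 > Line 8/second 2.
Fill Line 7 first block (50 at 16) ; 15 left.
Line 16 first at 15: only 15 left, fill 15.
Total = 16×50 + 15×15 = 1025.

1025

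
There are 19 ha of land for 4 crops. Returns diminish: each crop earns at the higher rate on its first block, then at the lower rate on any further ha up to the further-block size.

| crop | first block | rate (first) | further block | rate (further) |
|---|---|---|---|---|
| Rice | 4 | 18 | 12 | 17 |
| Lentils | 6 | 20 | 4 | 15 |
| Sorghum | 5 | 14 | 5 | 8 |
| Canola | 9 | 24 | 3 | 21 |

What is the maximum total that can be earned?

417

Treat each block as its own option and order by rate: Canola/first 24 > Canola/second 21 > Lentils/first 20 > Rice/first 18 > Rice/second 17 > Lentils/second 15 > Sorghum/first 14 > Sorghum/second 8.
Fill Canola first block (9 at 24) → 10 left.
Canola/second (21): +3 → 7 left.
Lentils/first (20): +6 → 1 left.
Rice first at 18: only 1 left, fill 1.
Total = 24×9 + 21×3 + 20×6 + 18×1 = 417.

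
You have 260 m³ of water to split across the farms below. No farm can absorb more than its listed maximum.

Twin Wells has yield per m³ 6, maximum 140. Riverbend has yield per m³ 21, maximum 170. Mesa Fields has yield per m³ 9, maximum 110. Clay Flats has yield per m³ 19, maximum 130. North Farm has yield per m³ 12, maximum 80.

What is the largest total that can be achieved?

Highest yield per m³ first: Riverbend 21 > Clay Flats 19 > North Farm 12 > Mesa Fields 9 > Twin Wells 6.
Riverbend: +170 to 170 (cap) — 90 left.
Clay Flats has room for 130 but only 90 remain, so it gets 90.
Total = 21×170 + 19×90 = 5280.

5280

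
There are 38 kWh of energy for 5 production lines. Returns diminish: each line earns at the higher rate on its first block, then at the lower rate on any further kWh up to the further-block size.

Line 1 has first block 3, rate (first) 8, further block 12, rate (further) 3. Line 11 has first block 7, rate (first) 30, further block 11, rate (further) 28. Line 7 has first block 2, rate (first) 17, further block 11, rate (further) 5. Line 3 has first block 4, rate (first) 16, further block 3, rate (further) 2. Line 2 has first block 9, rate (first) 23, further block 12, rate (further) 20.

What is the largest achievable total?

945

Order all 10 blocks by rate: Line 11/tier1 30 > Line 11/tier2 28 > Line 2/tier1 23 > Line 2/tier2 20 > Line 7/tier1 17 > Line 3/tier1 16 > Line 1/tier1 8 > Line 7/tier2 5 > Line 1/tier2 3 > Line 3/tier2 2.
Line 11 tier1 at 30: fill all 7 — 31 left.
Fill Line 11 tier2 block (11 at 28) — 20 left.
Line 2/tier1 (23): +9 — 11 left.
Line 2/tier2: +11 of 12 at 20; pool empty.
Total = 30×7 + 28×11 + 23×9 + 20×11 = 945.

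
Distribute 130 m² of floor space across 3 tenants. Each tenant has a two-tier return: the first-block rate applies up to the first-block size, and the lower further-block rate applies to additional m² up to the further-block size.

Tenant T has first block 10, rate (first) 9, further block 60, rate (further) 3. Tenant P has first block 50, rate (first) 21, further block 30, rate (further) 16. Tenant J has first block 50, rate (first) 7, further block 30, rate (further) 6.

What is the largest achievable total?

1900

Order all 6 blocks by rate: Tenant P/T1 21 > Tenant P/T2 16 > Tenant T/T1 9 > Tenant J/T1 7 > Tenant J/T2 6 > Tenant T/T2 3.
Tenant P/T1 (21): +50 — 80 left.
Tenant P/T2 (16): +30 — 50 left.
Tenant T/T1 (9): +10 — 40 left.
Tenant J/T1: +40 of 50 at 7; pool empty.
Total = 21×50 + 16×30 + 9×10 + 7×40 = 1900.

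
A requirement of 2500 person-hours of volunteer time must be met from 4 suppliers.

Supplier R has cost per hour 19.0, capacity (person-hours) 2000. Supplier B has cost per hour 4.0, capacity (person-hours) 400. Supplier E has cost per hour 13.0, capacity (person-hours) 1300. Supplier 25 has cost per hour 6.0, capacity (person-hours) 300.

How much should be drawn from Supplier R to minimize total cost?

Cheapest first:
Supplier B (4.0): use full 400 — 2100 person-hours to go.
Supplier 25 at 6.0: take all 300 person-hours — 1800 still needed.
Take 1300 from Supplier E at 13.0 — need 500 more.
Take 500 from Supplier R at 19.0 to finish.

500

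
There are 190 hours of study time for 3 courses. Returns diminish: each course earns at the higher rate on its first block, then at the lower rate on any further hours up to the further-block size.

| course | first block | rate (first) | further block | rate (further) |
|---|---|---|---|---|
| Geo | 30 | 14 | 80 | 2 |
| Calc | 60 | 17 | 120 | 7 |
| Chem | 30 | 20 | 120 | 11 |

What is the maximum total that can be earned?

2810

Rank every tier by rate: Chem/tier1 20 > Calc/tier1 17 > Geo/tier1 14 > Chem/tier2 11 > Calc/tier2 7 > Geo/tier2 2.
Chem/tier1 (20): +30 — 160 left.
Fill Calc tier1 block (60 at 17) — 100 left.
Fill Geo tier1 block (30 at 14) — 70 left.
Chem tier2 at 11: only 70 left, fill 70.
Total = 20×30 + 17×60 + 14×30 + 11×70 = 2810.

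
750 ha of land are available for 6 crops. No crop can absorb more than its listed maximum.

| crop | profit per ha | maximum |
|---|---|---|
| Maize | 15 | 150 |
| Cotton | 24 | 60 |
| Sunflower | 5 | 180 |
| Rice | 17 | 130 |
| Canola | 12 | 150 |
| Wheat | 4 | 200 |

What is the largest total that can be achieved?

8920

Order the crops by profit per ha: Cotton 24 > Rice 17 > Maize 15 > Canola 12 > Sunflower 5 > Wheat 4.
Cotton: +60 to 60 (cap) → 690 left.
Rice: +130 to 130 (cap) → 560 left.
Maize: +150 to 150 (cap) → 410 left.
Give Canola 150 to hit its cap of 150 → 260 left.
Give Sunflower 180 to hit its cap of 180 → 80 left.
Wheat has room for 200 but only 80 remain, so it gets 80.
Total = 15×150 + 24×60 + 5×180 + 17×130 + 12×150 + 4×80 = 8920.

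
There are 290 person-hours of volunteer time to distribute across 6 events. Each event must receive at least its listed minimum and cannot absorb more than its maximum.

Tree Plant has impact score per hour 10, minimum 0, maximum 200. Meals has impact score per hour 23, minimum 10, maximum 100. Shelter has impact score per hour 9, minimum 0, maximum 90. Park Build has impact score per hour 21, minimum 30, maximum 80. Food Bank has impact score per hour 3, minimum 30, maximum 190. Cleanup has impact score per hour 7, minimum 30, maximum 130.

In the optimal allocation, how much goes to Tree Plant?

Meeting every minimum uses 0+10+0+30+30+30 = 100 person-hours, leaving 190.
Rank by impact score per hour: Meals 23 > Park Build 21 > Tree Plant 10 > Shelter 9 > Cleanup 7 > Food Bank 3.
Give Meals 90 more to hit its cap of 100 — 100 left.
Park Build: +50 to 80 (cap) — 50 left.
Tree Plant has room for 200 more but only 50 remain, so it gets 50.

50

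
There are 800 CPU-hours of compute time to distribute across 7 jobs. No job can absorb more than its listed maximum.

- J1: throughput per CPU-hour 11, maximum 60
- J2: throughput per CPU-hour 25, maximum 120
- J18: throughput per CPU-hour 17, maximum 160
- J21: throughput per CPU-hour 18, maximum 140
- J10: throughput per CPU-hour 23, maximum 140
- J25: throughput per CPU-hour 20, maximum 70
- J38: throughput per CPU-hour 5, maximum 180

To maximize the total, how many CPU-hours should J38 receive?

110

Order the jobs by throughput per CPU-hour: J2 25 > J10 23 > J25 20 > J21 18 > J18 17 > J1 11 > J38 5.
J2 takes 120 to reach its cap of 120 ; 680 left.
J10: +140 to 140 (cap) ; 540 left.
Give J25 70 to hit its cap of 70 ; 470 left.
Give J21 140 to hit its cap of 140 ; 330 left.
Give J18 160 to hit its cap of 160 ; 170 left.
J1 takes 60 to reach its cap of 60 ; 110 left.
J38 has room for 180 but only 110 remain, so it gets 110.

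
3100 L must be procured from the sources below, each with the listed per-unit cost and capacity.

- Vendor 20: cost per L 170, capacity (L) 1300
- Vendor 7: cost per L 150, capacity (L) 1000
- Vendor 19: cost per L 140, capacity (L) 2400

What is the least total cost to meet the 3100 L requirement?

Fill from the cheapest source first.
Take 2400 from Vendor 19 at 140 ; need 700 more.
Vendor 7 at 150: take 700 of its 1000 ; requirement met.
Vendor 20: unused.
Cost = 2400×140 + 700×150 = 441000.

441000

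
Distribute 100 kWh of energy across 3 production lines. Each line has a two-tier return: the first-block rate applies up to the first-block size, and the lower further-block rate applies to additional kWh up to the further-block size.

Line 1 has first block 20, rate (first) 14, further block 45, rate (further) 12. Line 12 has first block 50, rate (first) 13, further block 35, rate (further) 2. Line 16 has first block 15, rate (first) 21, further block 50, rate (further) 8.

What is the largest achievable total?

1425

Treat each block as its own option and order by rate: Line 16/T1 21 > Line 1/T1 14 > Line 12/T1 13 > Line 1/T2 12 > Line 16/T2 8 > Line 12/T2 2.
Line 16/T1 (21): +15 → 85 left.
Line 1/T1 (14): +20 → 65 left.
Line 12/T1 (13): +50 → 15 left.
Line 1 T2 at 12: only 15 left, fill 15.
Total = 21×15 + 14×20 + 13×50 + 12×15 = 1425.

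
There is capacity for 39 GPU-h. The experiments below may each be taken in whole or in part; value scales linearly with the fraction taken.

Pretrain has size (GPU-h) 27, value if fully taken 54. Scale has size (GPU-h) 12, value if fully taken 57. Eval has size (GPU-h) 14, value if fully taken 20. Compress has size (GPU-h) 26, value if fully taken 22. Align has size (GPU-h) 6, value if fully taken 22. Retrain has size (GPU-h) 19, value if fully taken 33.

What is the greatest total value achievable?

121

Sort by value density: Scale 57/12≈4.75, Align 22/6≈3.67, Pretrain 54/27≈2, Retrain 33/19≈1.74, Eval 20/14≈1.43, Compress 22/26≈0.846.
Take all of Scale (12 GPU-h, value 57) — 27 GPU-h left.
All 6 GPU-h of Align fit (value 22) — 21 remain.
Only 21 GPU-h remain; take 21/27 of Pretrain for value 54×21/27 = 42.
Total value = 121.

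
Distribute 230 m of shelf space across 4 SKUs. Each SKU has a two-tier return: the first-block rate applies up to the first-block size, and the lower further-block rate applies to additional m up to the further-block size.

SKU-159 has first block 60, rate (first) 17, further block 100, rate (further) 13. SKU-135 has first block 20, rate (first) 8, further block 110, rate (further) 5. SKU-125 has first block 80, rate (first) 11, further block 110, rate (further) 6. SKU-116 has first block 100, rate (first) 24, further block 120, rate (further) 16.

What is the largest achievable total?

Rank every tier by rate: SKU-116/tier1 24 > SKU-159/tier1 17 > SKU-116/tier2 16 > SKU-159/tier2 13 > SKU-125/tier1 11 > SKU-135/tier1 8 > SKU-125/tier2 6 > SKU-135/tier2 5.
Fill SKU-116 tier1 block (100 at 24) — 130 left.
SKU-159 tier1 at 17: fill all 60 — 70 left.
SKU-116/tier2: +70 of 120 at 16; pool empty.
Total = 24×100 + 17×60 + 16×70 = 4540.

4540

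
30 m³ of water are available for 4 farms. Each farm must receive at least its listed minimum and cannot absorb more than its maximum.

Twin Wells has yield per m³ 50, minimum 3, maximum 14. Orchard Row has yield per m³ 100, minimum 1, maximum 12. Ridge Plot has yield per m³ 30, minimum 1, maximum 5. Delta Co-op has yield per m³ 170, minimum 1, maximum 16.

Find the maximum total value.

3900

Meeting every minimum uses 3+1+1+1 = 6 m³, leaving 24.
Highest yield per m³ first: Delta Co-op 170 > Orchard Row 100 > Twin Wells 50 > Ridge Plot 30.
Delta Co-op: +15 to 16 (cap) → 9 left.
Only 9 left; Orchard Row takes them to reach 10.
Total = 50×3 + 100×10 + 30×1 + 170×16 = 3900.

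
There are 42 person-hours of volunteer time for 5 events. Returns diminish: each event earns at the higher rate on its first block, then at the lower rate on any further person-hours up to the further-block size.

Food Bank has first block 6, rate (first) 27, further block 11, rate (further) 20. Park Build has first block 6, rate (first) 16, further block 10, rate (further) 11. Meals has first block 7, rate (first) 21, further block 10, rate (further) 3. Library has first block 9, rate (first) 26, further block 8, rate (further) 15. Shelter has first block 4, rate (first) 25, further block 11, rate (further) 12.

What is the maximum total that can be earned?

943

Rank every tier by rate: Food Bank/first 27 > Library/first 26 > Shelter/first 25 > Meals/first 21 > Food Bank/second 20 > Park Build/first 16 > Library/second 15 > Shelter/second 12 > Park Build/second 11 > Meals/second 3.
Food Bank first at 27: fill all 6 → 36 left.
Library first at 26: fill all 9 → 27 left.
Fill Shelter first block (4 at 25) → 23 left.
Fill Meals first block (7 at 21) → 16 left.
Food Bank/second (20): +11 → 5 left.
Park Build/first: +5 of 6 at 16; pool empty.
Total = 27×6 + 26×9 + 25×4 + 21×7 + 20×11 + 16×5 = 943.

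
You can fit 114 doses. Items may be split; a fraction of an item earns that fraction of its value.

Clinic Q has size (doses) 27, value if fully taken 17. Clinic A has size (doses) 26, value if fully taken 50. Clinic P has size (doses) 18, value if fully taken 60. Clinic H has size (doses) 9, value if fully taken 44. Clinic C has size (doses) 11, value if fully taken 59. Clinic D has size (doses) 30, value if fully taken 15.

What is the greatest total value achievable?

241.5

Rank by value-to-size ratio: Clinic C 59/11≈5.36, Clinic H 44/9≈4.89, Clinic P 60/18≈3.33, Clinic A 50/26≈1.92, Clinic Q 17/27≈0.63, Clinic D 15/30≈0.5.
Take all of Clinic C (11 doses, value 59) → 103 doses left.
All 9 doses of Clinic H fit (value 44) → 94 remain.
All 18 doses of Clinic P fit (value 60) → 76 remain.
Clinic A: take in full, 26 doses for value 50 → 50 left.
All 27 doses of Clinic Q fit (value 17) → 23 remain.
Only 23 doses remain; take 23/30 of Clinic D for value 15×23/30 = 11.5.
Total value = 241.5.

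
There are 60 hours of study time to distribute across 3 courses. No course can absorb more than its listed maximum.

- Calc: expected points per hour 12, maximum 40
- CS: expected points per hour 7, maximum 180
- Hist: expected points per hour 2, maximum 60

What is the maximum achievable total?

Highest expected points per hour first: Calc 12 > CS 7 > Hist 2.
Calc: +40 to 40 (cap) — 20 left.
CS: +20 (room for 180) → 20. Pool exhausted.
Total = 12×40 + 7×20 = 620.

620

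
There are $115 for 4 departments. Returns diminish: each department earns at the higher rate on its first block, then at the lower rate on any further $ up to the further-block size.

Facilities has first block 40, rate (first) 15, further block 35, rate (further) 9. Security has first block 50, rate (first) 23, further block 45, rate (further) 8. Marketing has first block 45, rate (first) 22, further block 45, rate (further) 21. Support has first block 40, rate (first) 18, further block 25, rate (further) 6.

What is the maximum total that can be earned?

Treat each block as its own option and order by rate: Security/T1 23 > Marketing/T1 22 > Marketing/T2 21 > Support/T1 18 > Facilities/T1 15 > Facilities/T2 9 > Security/T2 8 > Support/T2 6.
Fill Security T1 block (50 at 23) ; 65 left.
Fill Marketing T1 block (45 at 22) ; 20 left.
Marketing T2 at 21: only 20 left, fill 20.
Total = 23×50 + 22×45 + 21×20 = 2560.

2560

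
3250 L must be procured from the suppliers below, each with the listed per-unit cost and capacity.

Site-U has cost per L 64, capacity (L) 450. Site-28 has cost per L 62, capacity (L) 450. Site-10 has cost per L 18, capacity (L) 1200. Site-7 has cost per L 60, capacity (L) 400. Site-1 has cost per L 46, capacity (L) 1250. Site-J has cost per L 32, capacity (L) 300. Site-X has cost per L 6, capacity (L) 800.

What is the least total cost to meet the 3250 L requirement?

79700

Fill from the cheapest supplier first.
Take 800 from Site-X at 6 ; need 2450 more.
Take 1200 from Site-10 at 18 ; need 1250 more.
Site-J at 32: take all 300 L ; 950 still needed.
Site-1 (46): take the remaining 950 ; done.
Site-7, Site-28, Site-U: unused.
Cost = 800×6 + 1200×18 + 300×32 + 950×46 = 79700.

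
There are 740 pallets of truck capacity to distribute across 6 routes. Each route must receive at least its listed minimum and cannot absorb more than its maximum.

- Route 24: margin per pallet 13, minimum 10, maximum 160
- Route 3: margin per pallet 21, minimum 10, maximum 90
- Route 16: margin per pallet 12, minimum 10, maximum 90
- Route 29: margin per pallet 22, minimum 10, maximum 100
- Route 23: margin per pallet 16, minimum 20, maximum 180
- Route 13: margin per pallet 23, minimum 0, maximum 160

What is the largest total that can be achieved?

Meeting every minimum uses 10+10+10+10+20+0 = 60 pallets, leaving 680.
Order the routes by margin per pallet: Route 13 23 > Route 29 22 > Route 3 21 > Route 23 16 > Route 24 13 > Route 16 12.
Route 13: +160 to 160 (cap) → 520 left.
Route 29: +90 to 100 (cap) → 430 left.
Route 3 takes 80 more to reach its cap of 90 → 350 left.
Route 23: +160 to 180 (cap) → 190 left.
Route 24 takes 150 more to reach its cap of 160 → 40 left.
Only 40 left; Route 16 takes them to reach 50.
Total = 13×160 + 21×90 + 12×50 + 22×100 + 16×180 + 23×160 = 13330.

13330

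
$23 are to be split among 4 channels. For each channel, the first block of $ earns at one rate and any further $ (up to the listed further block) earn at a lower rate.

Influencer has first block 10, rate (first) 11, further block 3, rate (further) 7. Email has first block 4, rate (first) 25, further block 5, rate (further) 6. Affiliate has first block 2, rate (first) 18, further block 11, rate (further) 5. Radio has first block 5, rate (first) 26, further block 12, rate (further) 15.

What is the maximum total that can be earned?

Order all 8 blocks by rate: Radio/tier1 26 > Email/tier1 25 > Affiliate/tier1 18 > Radio/tier2 15 > Influencer/tier1 11 > Influencer/tier2 7 > Email/tier2 6 > Affiliate/tier2 5.
Radio/tier1 (26): +5 ; 18 left.
Fill Email tier1 block (4 at 25) ; 14 left.
Affiliate tier1 at 18: fill all 2 ; 12 left.
Radio/tier2 (15): +12 ; 0 left.
Total = 26×5 + 25×4 + 18×2 + 15×12 = 446.

446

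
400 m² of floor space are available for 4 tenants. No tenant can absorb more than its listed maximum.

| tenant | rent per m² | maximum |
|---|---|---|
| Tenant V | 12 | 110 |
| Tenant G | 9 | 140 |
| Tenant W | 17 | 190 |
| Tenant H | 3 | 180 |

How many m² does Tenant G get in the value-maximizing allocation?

Rank by rent per m²: Tenant W 17 > Tenant V 12 > Tenant G 9 > Tenant H 3.
Tenant W: +190 to 190 (cap) → 210 left.
Tenant V takes 110 to reach its cap of 110 → 100 left.
Only 100 left; Tenant G takes them to reach 100.

100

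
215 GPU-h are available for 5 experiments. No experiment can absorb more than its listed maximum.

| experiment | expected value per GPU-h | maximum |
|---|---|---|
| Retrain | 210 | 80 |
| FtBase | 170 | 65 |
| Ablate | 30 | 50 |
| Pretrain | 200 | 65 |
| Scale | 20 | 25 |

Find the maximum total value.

41000

Rank by expected value per GPU-h: Retrain 210 > Pretrain 200 > FtBase 170 > Ablate 30 > Scale 20.
Retrain takes 80 to reach its cap of 80 → 135 left.
Pretrain: +65 to 65 (cap) → 70 left.
FtBase takes 65 to reach its cap of 65 → 5 left.
Only 5 left; Ablate takes them to reach 5.
Total = 210×80 + 170×65 + 30×5 + 200×65 = 41000.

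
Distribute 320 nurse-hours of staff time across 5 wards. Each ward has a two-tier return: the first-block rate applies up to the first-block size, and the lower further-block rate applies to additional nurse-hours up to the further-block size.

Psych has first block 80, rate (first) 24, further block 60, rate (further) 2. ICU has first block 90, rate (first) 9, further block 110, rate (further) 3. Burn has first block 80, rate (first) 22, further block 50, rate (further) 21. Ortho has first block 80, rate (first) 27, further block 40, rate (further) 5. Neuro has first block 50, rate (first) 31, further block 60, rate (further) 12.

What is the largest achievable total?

Order all 10 blocks by rate: Neuro/T1 31 > Ortho/T1 27 > Psych/T1 24 > Burn/T1 22 > Burn/T2 21 > Neuro/T2 12 > ICU/T1 9 > Ortho/T2 5 > ICU/T2 3 > Psych/T2 2.
Neuro T1 at 31: fill all 50 — 270 left.
Ortho/T1 (27): +80 — 190 left.
Psych T1 at 24: fill all 80 — 110 left.
Fill Burn T1 block (80 at 22) — 30 left.
Burn/T2: +30 of 50 at 21; pool empty.
Total = 31×50 + 27×80 + 24×80 + 22×80 + 21×30 = 8020.

8020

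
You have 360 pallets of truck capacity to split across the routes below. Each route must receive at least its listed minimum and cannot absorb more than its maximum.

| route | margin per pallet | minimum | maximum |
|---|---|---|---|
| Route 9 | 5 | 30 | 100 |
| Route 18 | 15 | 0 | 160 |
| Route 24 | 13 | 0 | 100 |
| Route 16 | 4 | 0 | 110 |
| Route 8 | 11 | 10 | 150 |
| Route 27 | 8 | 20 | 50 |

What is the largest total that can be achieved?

Meeting every minimum uses 30+0+0+0+10+20 = 60 pallets, leaving 300.
Order the routes by margin per pallet: Route 18 15 > Route 24 13 > Route 8 11 > Route 27 8 > Route 9 5 > Route 16 4.
Give Route 18 160 more to hit its cap of 160 — 140 left.
Give Route 24 100 more to hit its cap of 100 — 40 left.
Route 8 has room for 140 more but only 40 remain, so it gets 50.
Total = 5×30 + 15×160 + 13×100 + 11×50 + 8×20 = 4560.

4560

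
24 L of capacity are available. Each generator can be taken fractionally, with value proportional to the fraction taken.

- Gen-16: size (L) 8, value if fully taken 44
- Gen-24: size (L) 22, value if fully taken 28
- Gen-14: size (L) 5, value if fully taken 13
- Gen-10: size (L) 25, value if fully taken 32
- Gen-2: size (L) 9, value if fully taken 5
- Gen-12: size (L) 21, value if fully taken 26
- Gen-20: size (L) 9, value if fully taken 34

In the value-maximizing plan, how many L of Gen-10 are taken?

Sort by value density: Gen-16 44/8≈5.5, Gen-20 34/9≈3.78, Gen-14 13/5≈2.6, Gen-10 32/25≈1.28, Gen-24 28/22≈1.27, Gen-12 26/21≈1.24, Gen-2 5/9≈0.556.
Gen-16: take in full, 8 L for value 44 → 16 left.
Gen-20: take in full, 9 L for value 34 → 7 left.
Take all of Gen-14 (5 L, value 13) → 2 L left.
Only 2 L remain; take 2/25 of Gen-10 for value 32×2/25 = 2.56.

2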